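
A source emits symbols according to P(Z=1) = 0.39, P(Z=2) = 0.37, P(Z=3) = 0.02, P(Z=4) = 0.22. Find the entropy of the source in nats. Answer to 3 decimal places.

H(Z) = −Σ p·ln p.
  −(0.39)·ln(0.39) = 0.3672
  −(0.37)·ln(0.37) = 0.3679
  −(0.02)·ln(0.02) = 0.0782
  −(0.22)·ln(0.22) = 0.3331
Sum: 0.3672 + 0.3679 + 0.0782 + 0.3331 = 1.146 nats.

1.146 nats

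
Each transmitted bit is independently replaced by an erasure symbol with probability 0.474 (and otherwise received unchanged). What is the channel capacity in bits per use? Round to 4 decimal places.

0.5260 bits

Binary erasure channel: capacity C = 1 − ε.
C = 1 − 0.474 = 0.5260 bits per channel use.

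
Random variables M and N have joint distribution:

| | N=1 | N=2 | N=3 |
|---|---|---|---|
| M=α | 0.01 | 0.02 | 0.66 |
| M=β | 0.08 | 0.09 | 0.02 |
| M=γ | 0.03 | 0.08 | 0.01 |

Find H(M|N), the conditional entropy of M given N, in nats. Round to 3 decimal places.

0.423 nats

Marginals: p(M) = (0.6900, 0.1900, 0.1200), p(N) = (0.1200, 0.1900, 0.6900).
H(M|N) = Σ p(N) · H(M|N=·).
  N=1: p=0.1200, H(M|N=1) = 0.8240
  N=2: p=0.1900, H(M|N=2) = 0.9551
  N=3: p=0.6900, H(M|N=3) = 0.2065
Weighted sum = 0.423 nats.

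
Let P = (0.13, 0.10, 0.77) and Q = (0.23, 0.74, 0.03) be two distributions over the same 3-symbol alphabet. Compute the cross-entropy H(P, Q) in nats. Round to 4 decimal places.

H(P,Q) = −Σ p·ln q.
  −0.13·ln(0.23) = 0.19106
  −0.10·ln(0.74) = 0.03011
  −0.77·ln(0.03) = 2.70005
H(P,Q) = 2.9212 nats.

2.9212 nats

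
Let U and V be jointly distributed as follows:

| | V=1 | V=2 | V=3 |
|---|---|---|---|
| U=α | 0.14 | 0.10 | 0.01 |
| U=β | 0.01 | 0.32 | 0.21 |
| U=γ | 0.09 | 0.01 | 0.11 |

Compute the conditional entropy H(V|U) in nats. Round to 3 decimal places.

0.788 nats

Chain rule: H(V|U) = H(U,V) − H(U).
Marginals: p(U) = (0.2500, 0.5400, 0.2100), p(V) = (0.2400, 0.4300, 0.3300).
H(U,V) = 1.7955 nats; H(U) = 1.0071 nats.
H(V|U) = 1.7955 − 1.0071 = 0.788 nats.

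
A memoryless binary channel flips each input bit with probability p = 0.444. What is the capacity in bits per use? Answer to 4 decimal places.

0.0091 bits

Binary symmetric channel: C = 1 − h₂(ε) where h₂ is the binary entropy function.
h₂(0.444) = −0.444·log₂0.444 − 0.556·log₂0.556 = 0.9909.
C = 1 − 0.9909 = 0.0091 bits per channel use.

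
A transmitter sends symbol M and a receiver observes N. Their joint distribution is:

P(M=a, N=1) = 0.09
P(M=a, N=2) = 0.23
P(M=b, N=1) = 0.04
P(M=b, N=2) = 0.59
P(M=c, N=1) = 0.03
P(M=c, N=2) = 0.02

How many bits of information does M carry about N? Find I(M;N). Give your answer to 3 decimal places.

0.097 bits

Marginals: p(M) = (0.3200, 0.6300, 0.0500), p(N) = (0.1600, 0.8400).
I(M;N) = Σ p(x,y)·log₂[p(x,y)/(p(x)p(y))].
  (a,1): 0.09·log₂(1.7578) = 0.0732
  (a,2): 0.23·log₂(0.8557) = -0.0517
  (b,1): 0.04·log₂(0.3968) = -0.0533
  (b,2): 0.59·log₂(1.1149) = 0.0926
  (c,1): 0.03·log₂(3.7500) = 0.0572
  (c,2): 0.02·log₂(0.4762) = -0.0214
Sum = 0.097 bits.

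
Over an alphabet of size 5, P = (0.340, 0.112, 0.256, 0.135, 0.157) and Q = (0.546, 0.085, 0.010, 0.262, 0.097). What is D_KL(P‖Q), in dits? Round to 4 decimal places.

0.2979 dits

D(P‖Q) = Σ p·log₁₀(p/q).
  0.340·log₁₀(0.340/0.546) = -0.06994
  0.112·log₁₀(0.112/0.085) = 0.01342
  0.256·log₁₀(0.256/0.010) = 0.36051
  0.135·log₁₀(0.135/0.262) = -0.03888
  0.157·log₁₀(0.157/0.097) = 0.03283
D(P‖Q) = 0.2979 dits.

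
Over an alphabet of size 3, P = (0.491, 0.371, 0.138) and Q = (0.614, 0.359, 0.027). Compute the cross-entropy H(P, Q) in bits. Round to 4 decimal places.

1.6129 bits

H(P,Q) = −Σ p·log₂ q.
  −0.491·log₂(0.614) = 0.34551
  −0.371·log₂(0.359) = 0.54832
  −0.138·log₂(0.027) = 0.71910
H(P,Q) = 1.6129 bits.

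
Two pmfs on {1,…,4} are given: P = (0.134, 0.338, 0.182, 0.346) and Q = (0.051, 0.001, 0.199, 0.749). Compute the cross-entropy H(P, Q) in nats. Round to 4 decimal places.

3.1274 nats

H(P,Q) = −Σ p·ln q.
  −0.134·ln(0.051) = 0.39877
  −0.338·ln(0.001) = 2.33482
  −0.182·ln(0.199) = 0.29383
  −0.346·ln(0.749) = 0.10000
H(P,Q) = 3.1274 nats.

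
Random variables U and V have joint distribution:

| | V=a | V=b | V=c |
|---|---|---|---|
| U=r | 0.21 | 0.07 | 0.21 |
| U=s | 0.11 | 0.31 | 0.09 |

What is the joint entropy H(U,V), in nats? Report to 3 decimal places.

1.664 nats

H(U,V) = −Σ p(x,y)·ln p(x,y) over all 6 cells.
  cell (r,a): −0.21·ln0.21 = 0.3277
  cell (r,b): −0.07·ln0.07 = 0.1861
  cell (r,c): −0.21·ln0.21 = 0.3277
  cell (s,a): −0.11·ln0.11 = 0.2428
  cell (s,b): −0.31·ln0.31 = 0.3631
  cell (s,c): −0.09·ln0.09 = 0.2167
Sum = 1.664 nats.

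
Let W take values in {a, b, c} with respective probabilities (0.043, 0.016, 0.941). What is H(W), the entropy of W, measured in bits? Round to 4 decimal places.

0.3732 bits

H(W) = −Σ p·log₂ p.
  −(0.043)·log₂(0.043) = 0.19520
  −(0.016)·log₂(0.016) = 0.09545
  −(0.941)·log₂(0.941) = 0.08256
Sum: 0.19520 + 0.09545 + 0.08256 = 0.3732 bits.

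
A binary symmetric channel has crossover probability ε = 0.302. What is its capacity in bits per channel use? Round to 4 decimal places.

Binary symmetric channel: C = 1 − h₂(ε) where h₂ is the binary entropy function.
h₂(0.302) = −0.302·log₂0.302 − 0.698·log₂0.698 = 0.8837.
C = 1 − 0.8837 = 0.1163 bits per channel use.

0.1163 bits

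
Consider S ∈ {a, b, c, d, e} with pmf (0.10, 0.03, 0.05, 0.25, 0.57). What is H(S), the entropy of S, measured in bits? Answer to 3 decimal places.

1.662 bits

H(S) = −Σ p·log₂ p.
  −(0.10)·log₂(0.10) = 0.3322
  −(0.03)·log₂(0.03) = 0.1518
  −(0.05)·log₂(0.05) = 0.2161
  −(0.25)·log₂(0.25) = 0.5000
  −(0.57)·log₂(0.57) = 0.4623
Sum: 0.3322 + 0.1518 + 0.2161 + 0.5000 + 0.4623 = 1.662 bits.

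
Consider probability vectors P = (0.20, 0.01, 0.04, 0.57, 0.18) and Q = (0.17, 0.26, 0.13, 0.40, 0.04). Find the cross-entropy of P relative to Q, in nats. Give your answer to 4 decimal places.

1.5512 nats

H(P,Q) = −Σ p·ln q.
  −0.20·ln(0.17) = 0.35439
  −0.01·ln(0.26) = 0.01347
  −0.04·ln(0.13) = 0.08161
  −0.57·ln(0.40) = 0.52229
  −0.18·ln(0.04) = 0.57940
H(P,Q) = 1.5512 nats.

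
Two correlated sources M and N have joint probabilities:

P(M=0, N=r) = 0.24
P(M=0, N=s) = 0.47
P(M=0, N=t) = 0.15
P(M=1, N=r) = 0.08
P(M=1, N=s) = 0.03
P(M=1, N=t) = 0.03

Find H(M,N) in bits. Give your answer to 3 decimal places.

2.012 bits

H(M,N) = −Σ p(x,y)·log₂ p(x,y) over all 6 cells.
  cell (0,r): −0.24·log₂0.24 = 0.4941
  cell (0,s): −0.47·log₂0.47 = 0.5120
  cell (0,t): −0.15·log₂0.15 = 0.4105
  cell (1,r): −0.08·log₂0.08 = 0.2915
  cell (1,s): −0.03·log₂0.03 = 0.1518
  cell (1,t): −0.03·log₂0.03 = 0.1518
Sum = 2.012 bits.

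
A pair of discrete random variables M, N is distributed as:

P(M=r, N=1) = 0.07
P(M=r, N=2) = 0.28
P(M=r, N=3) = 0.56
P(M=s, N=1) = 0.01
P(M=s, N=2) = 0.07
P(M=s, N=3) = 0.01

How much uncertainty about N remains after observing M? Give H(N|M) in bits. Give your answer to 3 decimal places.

Marginals: p(M) = (0.9100, 0.0900), p(N) = (0.0800, 0.3500, 0.5700).
H(N|M) = Σ p(M) · H(N|M=·).
  M=r: p=0.9100, H(N|M=r) = 1.2389
  M=s: p=0.0900, H(N|M=s) = 0.9864
Weighted sum = 1.216 bits.

1.216 bits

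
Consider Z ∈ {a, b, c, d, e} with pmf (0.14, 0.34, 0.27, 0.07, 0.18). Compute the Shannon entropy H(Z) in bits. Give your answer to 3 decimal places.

2.150 bits

H(Z) = −Σ p·log₂ p.
  −(0.14)·log₂(0.14) = 0.3971
  −(0.34)·log₂(0.34) = 0.5292
  −(0.27)·log₂(0.27) = 0.5100
  −(0.07)·log₂(0.07) = 0.2686
  −(0.18)·log₂(0.18) = 0.4453
Sum: 0.3971 + 0.5292 + 0.5100 + 0.2686 + 0.4453 = 2.150 bits.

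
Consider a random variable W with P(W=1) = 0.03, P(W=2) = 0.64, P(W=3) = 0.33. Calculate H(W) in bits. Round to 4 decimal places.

1.0917 bits

H(W) = −Σ p·log₂ p.
  −(0.03)·log₂(0.03) = 0.15177
  −(0.64)·log₂(0.64) = 0.41207
  −(0.33)·log₂(0.33) = 0.52782
Sum: 0.15177 + 0.41207 + 0.52782 = 1.0917 bits.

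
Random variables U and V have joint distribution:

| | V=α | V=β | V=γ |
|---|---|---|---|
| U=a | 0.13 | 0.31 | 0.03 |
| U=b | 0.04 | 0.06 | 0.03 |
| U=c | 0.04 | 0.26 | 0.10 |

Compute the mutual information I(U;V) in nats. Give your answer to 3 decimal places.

Marginals: p(U) = (0.4700, 0.1300, 0.4000), p(V) = (0.2100, 0.6300, 0.1600).
I(U;V) = H(U) + H(V) − H(U,V).
H(U) = 0.9866, H(V) = 0.9120, H(U,V) = 1.8455.
I(U;V) = 0.9866 + 0.9120 − 1.8455 = 0.053 nats.

0.053 nats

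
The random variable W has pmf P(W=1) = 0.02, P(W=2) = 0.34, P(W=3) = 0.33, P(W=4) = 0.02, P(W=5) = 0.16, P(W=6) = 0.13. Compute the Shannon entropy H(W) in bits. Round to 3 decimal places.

2.088 bits

H(W) = −Σ p·log₂ p.
  −(0.02)·log₂(0.02) = 0.1129
  −(0.34)·log₂(0.34) = 0.5292
  −(0.33)·log₂(0.33) = 0.5278
  −(0.02)·log₂(0.02) = 0.1129
  −(0.16)·log₂(0.16) = 0.4230
  −(0.13)·log₂(0.13) = 0.3826
Sum: 0.1129 + 0.5292 + 0.5278 + 0.1129 + 0.4230 + 0.3826 = 2.088 bits.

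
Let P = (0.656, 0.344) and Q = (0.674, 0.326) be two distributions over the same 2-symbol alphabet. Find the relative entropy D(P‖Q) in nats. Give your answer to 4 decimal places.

D(P‖Q) = Σ p·ln(p/q).
  0.656·ln(0.656/0.674) = -0.01776
  0.344·ln(0.344/0.326) = 0.01849
D(P‖Q) = 0.0007 nats.

0.0007 nats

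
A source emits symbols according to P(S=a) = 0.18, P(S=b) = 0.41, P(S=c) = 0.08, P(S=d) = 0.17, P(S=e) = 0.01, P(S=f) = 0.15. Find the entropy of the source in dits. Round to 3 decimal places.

H(S) = −Σ p·log₁₀ p.
  −(0.18)·log₁₀(0.18) = 0.1341
  −(0.41)·log₁₀(0.41) = 0.1588
  −(0.08)·log₁₀(0.08) = 0.0878
  −(0.17)·log₁₀(0.17) = 0.1308
  −(0.01)·log₁₀(0.01) = 0.0200
  −(0.15)·log₁₀(0.15) = 0.1236
Sum: 0.1341 + 0.1588 + 0.0878 + 0.1308 + 0.0200 + 0.1236 = 0.655 dits.

0.655 dits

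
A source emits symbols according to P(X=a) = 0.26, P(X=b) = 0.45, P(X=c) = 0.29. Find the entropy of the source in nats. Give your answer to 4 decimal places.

H(X) = −Σ p·ln p.
  −(0.26)·ln(0.26) = 0.35024
  −(0.45)·ln(0.45) = 0.35933
  −(0.29)·ln(0.29) = 0.35898
Sum: 0.35024 + 0.35933 + 0.35898 = 1.0686 nats.

1.0686 nats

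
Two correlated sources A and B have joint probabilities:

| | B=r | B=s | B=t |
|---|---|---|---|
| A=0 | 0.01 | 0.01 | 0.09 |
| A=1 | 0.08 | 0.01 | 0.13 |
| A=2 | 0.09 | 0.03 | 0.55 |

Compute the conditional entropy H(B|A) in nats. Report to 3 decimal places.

0.629 nats

Chain rule: H(B|A) = H(A,B) − H(A).
Marginals: p(A) = (0.1100, 0.2200, 0.6700), p(B) = (0.1800, 0.0500, 0.7700).
H(A,B) = 1.4729 nats; H(A) = 0.8442 nats.
H(B|A) = 1.4729 − 0.8442 = 0.629 nats.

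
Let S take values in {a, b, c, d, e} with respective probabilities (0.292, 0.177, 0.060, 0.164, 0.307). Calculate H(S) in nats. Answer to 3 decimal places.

H(S) = −Σ p·ln p.
  −(0.292)·ln(0.292) = 0.3595
  −(0.177)·ln(0.177) = 0.3065
  −(0.060)·ln(0.060) = 0.1688
  −(0.164)·ln(0.164) = 0.2965
  −(0.307)·ln(0.307) = 0.3625
Sum: 0.3595 + 0.3065 + 0.1688 + 0.2965 + 0.3625 = 1.494 nats.

1.494 nats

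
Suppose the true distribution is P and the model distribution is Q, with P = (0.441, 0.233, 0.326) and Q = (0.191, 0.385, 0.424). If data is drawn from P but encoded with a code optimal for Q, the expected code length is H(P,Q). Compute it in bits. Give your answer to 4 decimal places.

1.7777 bits

H(P,Q) = −Σ p·log₂ q.
  −0.441·log₂(0.191) = 1.05326
  −0.233·log₂(0.385) = 0.32086
  −0.326·log₂(0.424) = 0.40354
H(P,Q) = 1.7777 bits.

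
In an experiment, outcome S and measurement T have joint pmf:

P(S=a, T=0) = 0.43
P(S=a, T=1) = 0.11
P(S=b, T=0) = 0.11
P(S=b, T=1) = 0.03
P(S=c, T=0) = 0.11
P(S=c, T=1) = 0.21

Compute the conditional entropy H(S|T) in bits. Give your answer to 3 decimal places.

Marginals: p(S) = (0.5400, 0.1400, 0.3200), p(T) = (0.6500, 0.3500).
H(S|T) = Σ p(T) · H(S|T=·).
  T=0: p=0.6500, H(S|T=0) = 1.2618
  T=1: p=0.3500, H(S|T=1) = 1.2708
Weighted sum = 1.265 bits.

1.265 bits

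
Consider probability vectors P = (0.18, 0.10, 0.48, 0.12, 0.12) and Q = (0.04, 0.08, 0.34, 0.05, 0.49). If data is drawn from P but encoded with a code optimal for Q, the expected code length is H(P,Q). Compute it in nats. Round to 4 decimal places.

1.7949 nats

H(P,Q) = −Σ p·ln q.
  −0.18·ln(0.04) = 0.57940
  −0.10·ln(0.08) = 0.25257
  −0.48·ln(0.34) = 0.51783
  −0.12·ln(0.05) = 0.35949
  −0.12·ln(0.49) = 0.08560
H(P,Q) = 1.7949 nats.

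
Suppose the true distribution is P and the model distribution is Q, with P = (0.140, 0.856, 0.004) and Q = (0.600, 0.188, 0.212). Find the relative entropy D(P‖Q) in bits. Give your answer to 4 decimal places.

D(P‖Q) = Σ p·log₂(p/q).
  0.140·log₂(0.140/0.600) = -0.29393
  0.856·log₂(0.856/0.188) = 1.87197
  0.004·log₂(0.004/0.212) = -0.02291
D(P‖Q) = 1.5551 bits.

1.5551 bits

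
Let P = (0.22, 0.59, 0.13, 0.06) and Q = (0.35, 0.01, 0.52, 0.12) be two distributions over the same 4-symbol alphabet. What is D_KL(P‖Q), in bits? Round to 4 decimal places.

D(P‖Q) = Σ p·log₂(p/q).
  0.22·log₂(0.22/0.35) = -0.14737
  0.59·log₂(0.59/0.01) = 3.47076
  0.13·log₂(0.13/0.52) = -0.26000
  0.06·log₂(0.06/0.12) = -0.06000
D(P‖Q) = 3.0034 bits.

3.0034 bits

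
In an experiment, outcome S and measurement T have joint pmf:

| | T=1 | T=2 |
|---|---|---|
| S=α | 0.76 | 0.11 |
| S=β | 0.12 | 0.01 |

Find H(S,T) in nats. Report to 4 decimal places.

H(S,T) = −Σ p(x,y)·ln p(x,y) over all 4 cells.
  cell (α,1): −0.76·ln0.76 = 0.20857
  cell (α,2): −0.11·ln0.11 = 0.24280
  cell (β,1): −0.12·ln0.12 = 0.25443
  cell (β,2): −0.01·ln0.01 = 0.04605
Sum = 0.7519 nats.

0.7519 nats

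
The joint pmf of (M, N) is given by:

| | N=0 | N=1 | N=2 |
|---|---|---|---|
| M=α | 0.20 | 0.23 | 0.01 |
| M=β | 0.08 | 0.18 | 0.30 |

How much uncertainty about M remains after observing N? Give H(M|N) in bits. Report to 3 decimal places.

Marginals: p(M) = (0.4400, 0.5600), p(N) = (0.2800, 0.4100, 0.3100).
H(M|N) = Σ p(N) · H(M|N=·).
  N=0: p=0.2800, H(M|N=0) = 0.8631
  N=1: p=0.4100, H(M|N=1) = 0.9892
  N=2: p=0.3100, H(M|N=2) = 0.2056
Weighted sum = 0.711 bits.

0.711 bits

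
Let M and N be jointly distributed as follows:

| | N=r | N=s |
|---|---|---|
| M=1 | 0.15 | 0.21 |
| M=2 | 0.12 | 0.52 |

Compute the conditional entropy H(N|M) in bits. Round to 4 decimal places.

0.7983 bits

Marginals: p(M) = (0.3600, 0.6400), p(N) = (0.2700, 0.7300).
H(N|M) = Σ p(M) · H(N|M=·).
  M=1: p=0.3600, H(N|M=1) = 0.9799
  M=2: p=0.6400, H(N|M=2) = 0.6962
Weighted sum = 0.7983 bits.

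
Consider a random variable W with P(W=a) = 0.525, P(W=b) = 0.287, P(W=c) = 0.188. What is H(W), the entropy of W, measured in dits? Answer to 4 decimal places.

0.4390 dits

H(W) = −Σ p·log₁₀ p.
  −(0.525)·log₁₀(0.525) = 0.14692
  −(0.287)·log₁₀(0.287) = 0.15559
  −(0.188)·log₁₀(0.188) = 0.13646
Sum: 0.14692 + 0.15559 + 0.13646 = 0.4390 dits.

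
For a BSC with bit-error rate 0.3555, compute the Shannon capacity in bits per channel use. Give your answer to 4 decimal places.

0.0611 bits

Binary symmetric channel: C = 1 − h₂(ε) where h₂ is the binary entropy function.
h₂(0.3555) = −0.3555·log₂0.3555 − 0.6445·log₂0.6445 = 0.9389.
C = 1 − 0.9389 = 0.0611 bits per channel use.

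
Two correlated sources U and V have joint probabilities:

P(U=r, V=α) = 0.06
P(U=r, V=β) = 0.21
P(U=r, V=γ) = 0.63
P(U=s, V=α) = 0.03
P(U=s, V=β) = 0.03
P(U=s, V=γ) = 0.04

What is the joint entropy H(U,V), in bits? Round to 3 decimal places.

1.626 bits

H(U,V) = −Σ p(x,y)·log₂ p(x,y) over all 6 cells.
  cell (r,α): −0.06·log₂0.06 = 0.2435
  cell (r,β): −0.21·log₂0.21 = 0.4728
  cell (r,γ): −0.63·log₂0.63 = 0.4199
  cell (s,α): −0.03·log₂0.03 = 0.1518
  cell (s,β): −0.03·log₂0.03 = 0.1518
  cell (s,γ): −0.04·log₂0.04 = 0.1858
Sum = 1.626 bits.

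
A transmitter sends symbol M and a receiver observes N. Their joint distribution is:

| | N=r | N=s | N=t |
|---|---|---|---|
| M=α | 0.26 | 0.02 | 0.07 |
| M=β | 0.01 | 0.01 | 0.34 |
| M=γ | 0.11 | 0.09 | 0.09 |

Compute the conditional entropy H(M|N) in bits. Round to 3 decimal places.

1.127 bits

Marginals: p(M) = (0.3500, 0.3600, 0.2900), p(N) = (0.3800, 0.1200, 0.5000).
H(M|N) = Σ p(N) · H(M|N=·).
  N=r: p=0.3800, H(M|N=r) = 1.0304
  N=s: p=0.1200, H(M|N=s) = 1.0409
  N=t: p=0.5000, H(M|N=t) = 1.2208
Weighted sum = 1.127 bits.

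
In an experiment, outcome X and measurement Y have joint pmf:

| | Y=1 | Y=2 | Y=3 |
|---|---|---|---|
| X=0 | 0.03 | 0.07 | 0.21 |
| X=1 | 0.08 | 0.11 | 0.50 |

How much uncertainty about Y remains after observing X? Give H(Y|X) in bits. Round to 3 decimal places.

Marginals: p(X) = (0.3100, 0.6900), p(Y) = (0.1100, 0.1800, 0.7100).
H(Y|X) = Σ p(X) · H(Y|X=·).
  X=0: p=0.3100, H(Y|X=0) = 1.1915
  X=1: p=0.6900, H(Y|X=1) = 1.1194
Weighted sum = 1.142 bits.

1.142 bits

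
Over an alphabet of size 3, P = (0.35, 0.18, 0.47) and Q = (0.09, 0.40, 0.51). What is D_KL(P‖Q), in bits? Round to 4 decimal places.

0.4230 bits

D(P‖Q) = Σ p·log₂(p/q).
  0.35·log₂(0.35/0.09) = 0.68578
  0.18·log₂(0.18/0.40) = -0.20736
  0.47·log₂(0.47/0.51) = -0.05538
D(P‖Q) = 0.4230 bits.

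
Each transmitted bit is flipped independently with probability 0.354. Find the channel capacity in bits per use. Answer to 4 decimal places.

Binary symmetric channel: C = 1 − h₂(ε) where h₂ is the binary entropy function.
h₂(0.354) = −0.354·log₂0.354 − 0.646·log₂0.646 = 0.9376.
C = 1 − 0.9376 = 0.0624 bits per channel use.

0.0624 bits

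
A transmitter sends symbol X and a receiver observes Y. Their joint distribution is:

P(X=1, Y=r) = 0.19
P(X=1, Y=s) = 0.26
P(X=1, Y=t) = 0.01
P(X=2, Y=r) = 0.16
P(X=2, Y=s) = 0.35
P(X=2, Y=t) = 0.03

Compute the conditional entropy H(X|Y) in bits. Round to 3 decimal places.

0.981 bits

Chain rule: H(X|Y) = H(X,Y) − H(Y).
Marginals: p(X) = (0.4600, 0.5400), p(Y) = (0.3500, 0.6100, 0.0400).
H(X,Y) = 2.1318 bits; H(Y) = 1.1509 bits.
H(X|Y) = 2.1318 − 1.1509 = 0.981 bits.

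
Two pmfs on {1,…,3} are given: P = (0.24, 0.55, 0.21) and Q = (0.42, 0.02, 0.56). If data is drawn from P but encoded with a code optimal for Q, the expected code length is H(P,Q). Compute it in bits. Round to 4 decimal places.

3.5802 bits

H(P,Q) = −Σ p·log₂ q.
  −0.24·log₂(0.42) = 0.30037
  −0.55·log₂(0.02) = 3.10412
  −0.21·log₂(0.56) = 0.17567
H(P,Q) = 3.5802 bits.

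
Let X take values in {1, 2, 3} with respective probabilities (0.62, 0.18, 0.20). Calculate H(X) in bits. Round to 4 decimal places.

H(X) = −Σ p·log₂ p.
  −(0.62)·log₂(0.62) = 0.42759
  −(0.18)·log₂(0.18) = 0.44531
  −(0.20)·log₂(0.20) = 0.46439
Sum: 0.42759 + 0.44531 + 0.46439 = 1.3373 bits.

1.3373 bits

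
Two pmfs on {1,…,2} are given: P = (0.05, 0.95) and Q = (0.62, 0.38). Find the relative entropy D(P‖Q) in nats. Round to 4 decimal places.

0.7446 nats

D(P‖Q) = Σ p·ln(p/q).
  0.05·ln(0.05/0.62) = -0.12588
  0.95·ln(0.95/0.38) = 0.87048
D(P‖Q) = 0.7446 nats.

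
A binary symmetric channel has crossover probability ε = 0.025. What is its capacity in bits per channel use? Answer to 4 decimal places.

0.8313 bits

Binary symmetric channel: C = 1 − h₂(ε) where h₂ is the binary entropy function.
h₂(0.025) = −0.025·log₂0.025 − 0.975·log₂0.975 = 0.1687.
C = 1 − 0.1687 = 0.8313 bits per channel use.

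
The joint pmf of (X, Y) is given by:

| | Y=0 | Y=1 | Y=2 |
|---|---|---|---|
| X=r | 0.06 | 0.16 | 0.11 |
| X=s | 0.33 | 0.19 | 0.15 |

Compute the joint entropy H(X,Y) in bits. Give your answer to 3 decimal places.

H(X,Y) = −Σ p(x,y)·log₂ p(x,y) over all 6 cells.
  cell (r,0): −0.06·log₂0.06 = 0.2435
  cell (r,1): −0.16·log₂0.16 = 0.4230
  cell (r,2): −0.11·log₂0.11 = 0.3503
  cell (s,0): −0.33·log₂0.33 = 0.5278
  cell (s,1): −0.19·log₂0.19 = 0.4552
  cell (s,2): −0.15·log₂0.15 = 0.4105
Sum = 2.410 bits.

2.410 bits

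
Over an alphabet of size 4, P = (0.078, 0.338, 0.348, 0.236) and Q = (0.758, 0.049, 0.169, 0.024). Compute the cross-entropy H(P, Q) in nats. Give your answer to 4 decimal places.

H(P,Q) = −Σ p·ln q.
  −0.078·ln(0.758) = 0.02161
  −0.338·ln(0.049) = 1.01939
  −0.348·ln(0.169) = 0.61869
  −0.236·ln(0.024) = 0.88021
H(P,Q) = 2.5399 nats.

2.5399 nats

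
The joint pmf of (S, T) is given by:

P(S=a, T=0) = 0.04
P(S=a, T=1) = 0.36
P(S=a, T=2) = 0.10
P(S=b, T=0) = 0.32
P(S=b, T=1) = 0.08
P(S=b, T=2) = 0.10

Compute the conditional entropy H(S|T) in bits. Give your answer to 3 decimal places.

0.682 bits

Marginals: p(S) = (0.5000, 0.5000), p(T) = (0.3600, 0.4400, 0.2000).
H(S|T) = Σ p(T) · H(S|T=·).
  T=0: p=0.3600, H(S|T=0) = 0.5033
  T=1: p=0.4400, H(S|T=1) = 0.6840
  T=2: p=0.2000, H(S|T=2) = 1.0000
Weighted sum = 0.682 bits.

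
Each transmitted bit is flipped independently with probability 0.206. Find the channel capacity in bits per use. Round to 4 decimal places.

Binary symmetric channel: C = 1 − h₂(ε) where h₂ is the binary entropy function.
h₂(0.206) = −0.206·log₂0.206 − 0.794·log₂0.794 = 0.7338.
C = 1 − 0.7338 = 0.2662 bits per channel use.

0.2662 bits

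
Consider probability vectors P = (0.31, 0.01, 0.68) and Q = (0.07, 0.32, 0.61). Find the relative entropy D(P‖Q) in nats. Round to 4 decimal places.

0.5005 nats

D(P‖Q) = Σ p·ln(p/q).
  0.31·ln(0.31/0.07) = 0.46130
  0.01·ln(0.01/0.32) = -0.03466
  0.68·ln(0.68/0.61) = 0.07387
D(P‖Q) = 0.5005 nats.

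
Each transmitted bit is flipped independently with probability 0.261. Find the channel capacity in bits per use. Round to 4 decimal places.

Binary symmetric channel: C = 1 − h₂(ε) where h₂ is the binary entropy function.
h₂(0.261) = −0.261·log₂0.261 − 0.739·log₂0.739 = 0.8283.
C = 1 − 0.8283 = 0.1717 bits per channel use.

0.1717 bits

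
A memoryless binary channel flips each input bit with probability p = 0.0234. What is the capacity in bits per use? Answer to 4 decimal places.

0.8399 bits

Binary symmetric channel: C = 1 − h₂(ε) where h₂ is the binary entropy function.
h₂(0.0234) = −0.0234·log₂0.0234 − 0.9766·log₂0.9766 = 0.1601.
C = 1 − 0.1601 = 0.8399 bits per channel use.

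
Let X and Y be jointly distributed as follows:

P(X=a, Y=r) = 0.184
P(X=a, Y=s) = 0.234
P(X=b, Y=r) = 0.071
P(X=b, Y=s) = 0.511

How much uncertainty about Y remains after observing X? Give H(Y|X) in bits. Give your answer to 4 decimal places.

Marginals: p(X) = (0.4180, 0.5820), p(Y) = (0.2550, 0.7450).
H(Y|X) = Σ p(X) · H(Y|X=·).
  X=a: p=0.4180, H(Y|X=a) = 0.9897
  X=b: p=0.5820, H(Y|X=b) = 0.5351
Weighted sum = 0.7251 bits.

0.7251 bits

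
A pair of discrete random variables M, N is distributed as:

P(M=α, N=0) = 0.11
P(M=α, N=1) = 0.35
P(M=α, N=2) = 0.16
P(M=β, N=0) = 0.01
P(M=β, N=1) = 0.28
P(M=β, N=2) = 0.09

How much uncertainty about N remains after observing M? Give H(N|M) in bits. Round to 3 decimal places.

1.239 bits

Chain rule: H(N|M) = H(M,N) − H(M).
Marginals: p(M) = (0.6200, 0.3800), p(N) = (0.1200, 0.6300, 0.2500).
H(M,N) = 2.1967 bits; H(M) = 0.9580 bits.
H(N|M) = 2.1967 − 0.9580 = 1.239 bits.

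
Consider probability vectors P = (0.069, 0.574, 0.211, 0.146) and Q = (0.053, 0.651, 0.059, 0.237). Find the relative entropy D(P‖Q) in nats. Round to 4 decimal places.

D(P‖Q) = Σ p·ln(p/q).
  0.069·ln(0.069/0.053) = 0.01820
  0.574·ln(0.574/0.651) = -0.07226
  0.211·ln(0.211/0.059) = 0.26888
  0.146·ln(0.146/0.237) = -0.07073
D(P‖Q) = 0.1441 nats.

0.1441 nats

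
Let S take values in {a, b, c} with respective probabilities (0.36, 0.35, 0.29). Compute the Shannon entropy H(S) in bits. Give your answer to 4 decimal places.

1.5786 bits

H(S) = −Σ p·log₂ p.
  −(0.36)·log₂(0.36) = 0.53062
  −(0.35)·log₂(0.35) = 0.53010
  −(0.29)·log₂(0.29) = 0.51790
Sum: 0.53062 + 0.53010 + 0.51790 = 1.5786 bits.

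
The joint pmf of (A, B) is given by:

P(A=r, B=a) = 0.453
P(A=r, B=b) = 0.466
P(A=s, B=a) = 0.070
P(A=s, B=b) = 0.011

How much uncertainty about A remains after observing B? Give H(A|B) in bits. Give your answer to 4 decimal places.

0.3725 bits

Chain rule: H(A|B) = H(A,B) − H(B).
Marginals: p(A) = (0.9190, 0.0810), p(B) = (0.5230, 0.4770).
H(A,B) = 1.3710 bits; H(B) = 0.9985 bits.
H(A|B) = 1.3710 − 0.9985 = 0.3725 bits.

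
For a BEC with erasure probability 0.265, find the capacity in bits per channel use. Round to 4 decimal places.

Binary erasure channel: capacity C = 1 − ε.
C = 1 − 0.265 = 0.7350 bits per channel use.

0.7350 bits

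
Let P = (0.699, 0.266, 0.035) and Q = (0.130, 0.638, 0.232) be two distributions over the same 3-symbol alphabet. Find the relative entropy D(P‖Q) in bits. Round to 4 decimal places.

D(P‖Q) = Σ p·log₂(p/q).
  0.699·log₂(0.699/0.130) = 1.69632
  0.266·log₂(0.266/0.638) = -0.33573
  0.035·log₂(0.035/0.232) = -0.09550
D(P‖Q) = 1.2651 bits.

1.2651 bits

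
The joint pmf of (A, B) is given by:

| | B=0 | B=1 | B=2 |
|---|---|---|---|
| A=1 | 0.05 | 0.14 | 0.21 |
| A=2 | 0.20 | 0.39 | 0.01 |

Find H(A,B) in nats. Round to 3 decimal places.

1.488 nats

H(A,B) = −Σ p(x,y)·ln p(x,y) over all 6 cells.
  cell (1,0): −0.05·ln0.05 = 0.1498
  cell (1,1): −0.14·ln0.14 = 0.2753
  cell (1,2): −0.21·ln0.21 = 0.3277
  cell (2,0): −0.20·ln0.20 = 0.3219
  cell (2,1): −0.39·ln0.39 = 0.3672
  cell (2,2): −0.01·ln0.01 = 0.0461
Sum = 1.488 nats.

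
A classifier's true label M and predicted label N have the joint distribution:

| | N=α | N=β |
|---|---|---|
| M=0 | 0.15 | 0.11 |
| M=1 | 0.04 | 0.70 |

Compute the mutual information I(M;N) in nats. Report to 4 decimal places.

0.1535 nats

Marginals: p(M) = (0.2600, 0.7400), p(N) = (0.1900, 0.8100).
I(M;N) = H(M) + H(N) − H(M,N).
H(M) = 0.5731, H(N) = 0.4862, H(M,N) = 0.9058.
I(M;N) = 0.5731 + 0.4862 − 0.9058 = 0.1535 nats.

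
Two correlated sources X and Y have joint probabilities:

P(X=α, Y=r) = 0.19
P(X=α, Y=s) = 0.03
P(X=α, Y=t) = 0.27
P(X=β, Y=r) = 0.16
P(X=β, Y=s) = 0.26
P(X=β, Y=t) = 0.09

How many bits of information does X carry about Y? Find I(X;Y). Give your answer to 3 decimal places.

0.220 bits

Marginals: p(X) = (0.4900, 0.5100), p(Y) = (0.3500, 0.2900, 0.3600).
I(X;Y) = H(X) + H(Y) − H(X,Y).
H(X) = 0.9997, H(Y) = 1.5786, H(X,Y) = 2.3580.
I(X;Y) = 0.9997 + 1.5786 − 2.3580 = 0.220 bits.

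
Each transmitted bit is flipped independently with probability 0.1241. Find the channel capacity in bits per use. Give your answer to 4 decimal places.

Binary symmetric channel: C = 1 − h₂(ε) where h₂ is the binary entropy function.
h₂(0.1241) = −0.1241·log₂0.1241 − 0.8759·log₂0.8759 = 0.5410.
C = 1 − 0.5410 = 0.4590 bits per channel use.

0.4590 bits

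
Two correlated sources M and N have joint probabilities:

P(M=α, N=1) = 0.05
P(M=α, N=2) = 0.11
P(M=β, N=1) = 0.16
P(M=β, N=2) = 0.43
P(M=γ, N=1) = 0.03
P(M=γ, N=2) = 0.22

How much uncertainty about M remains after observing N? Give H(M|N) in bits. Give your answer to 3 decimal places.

Marginals: p(M) = (0.1600, 0.5900, 0.2500), p(N) = (0.2400, 0.7600).
H(M|N) = Σ p(N) · H(M|N=·).
  N=1: p=0.2400, H(M|N=1) = 1.2364
  N=2: p=0.7600, H(M|N=2) = 1.3862
Weighted sum = 1.350 bits.

1.350 bits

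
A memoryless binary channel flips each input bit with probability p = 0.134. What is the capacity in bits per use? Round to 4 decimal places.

0.4317 bits

Binary symmetric channel: C = 1 − h₂(ε) where h₂ is the binary entropy function.
h₂(0.134) = −0.134·log₂0.134 − 0.866·log₂0.866 = 0.5683.
C = 1 − 0.5683 = 0.4317 bits per channel use.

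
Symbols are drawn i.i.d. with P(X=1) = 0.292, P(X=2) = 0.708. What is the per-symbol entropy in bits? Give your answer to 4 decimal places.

0.8713 bits

H(X) = −Σ p·log₂ p.
  −(0.292)·log₂(0.292) = 0.51858
  −(0.708)·log₂(0.708) = 0.35271
Sum: 0.51858 + 0.35271 = 0.8713 bits.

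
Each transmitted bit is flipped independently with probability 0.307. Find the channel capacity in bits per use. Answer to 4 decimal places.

0.1103 bits

Binary symmetric channel: C = 1 − h₂(ε) where h₂ is the binary entropy function.
h₂(0.307) = −0.307·log₂0.307 − 0.693·log₂0.693 = 0.8897.
C = 1 − 0.8897 = 0.1103 bits per channel use.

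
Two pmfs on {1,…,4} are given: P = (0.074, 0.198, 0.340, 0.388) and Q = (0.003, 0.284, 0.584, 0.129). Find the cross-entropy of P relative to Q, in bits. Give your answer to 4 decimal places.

2.3900 bits

H(P,Q) = −Σ p·log₂ q.
  −0.074·log₂(0.003) = 0.62018
  −0.198·log₂(0.284) = 0.35958
  −0.340·log₂(0.584) = 0.26383
  −0.388·log₂(0.129) = 1.14637
H(P,Q) = 2.3900 bits.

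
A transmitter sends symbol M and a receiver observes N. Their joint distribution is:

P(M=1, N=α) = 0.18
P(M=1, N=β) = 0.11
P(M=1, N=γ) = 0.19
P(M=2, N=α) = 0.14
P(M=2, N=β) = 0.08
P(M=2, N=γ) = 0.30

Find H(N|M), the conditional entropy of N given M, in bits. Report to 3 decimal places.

1.462 bits

Chain rule: H(N|M) = H(M,N) − H(M).
Marginals: p(M) = (0.4800, 0.5200), p(N) = (0.3200, 0.1900, 0.4900).
H(M,N) = 2.4605 bits; H(M) = 0.9988 bits.
H(N|M) = 2.4605 − 0.9988 = 1.462 bits.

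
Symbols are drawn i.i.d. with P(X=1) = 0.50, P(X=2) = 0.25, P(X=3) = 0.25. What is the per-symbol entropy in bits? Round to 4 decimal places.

H(X) = −Σ p·log₂ p.
  −(0.50)·log₂(0.50) = 0.50000
  −(0.25)·log₂(0.25) = 0.50000
  −(0.25)·log₂(0.25) = 0.50000
Sum: 0.50000 + 0.50000 + 0.50000 = 1.5000 bits.

1.5000 bits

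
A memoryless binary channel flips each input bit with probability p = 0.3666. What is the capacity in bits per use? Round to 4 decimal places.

Binary symmetric channel: C = 1 − h₂(ε) where h₂ is the binary entropy function.
h₂(0.3666) = −0.3666·log₂0.3666 − 0.6334·log₂0.6334 = 0.9480.
C = 1 − 0.9480 = 0.0520 bits per channel use.

0.0520 bits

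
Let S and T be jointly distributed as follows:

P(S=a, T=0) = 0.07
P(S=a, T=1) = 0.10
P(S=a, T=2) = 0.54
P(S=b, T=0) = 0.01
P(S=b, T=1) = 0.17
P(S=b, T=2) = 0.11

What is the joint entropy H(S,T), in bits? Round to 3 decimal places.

H(S,T) = −Σ p(x,y)·log₂ p(x,y) over all 6 cells.
  cell (a,0): −0.07·log₂0.07 = 0.2686
  cell (a,1): −0.10·log₂0.10 = 0.3322
  cell (a,2): −0.54·log₂0.54 = 0.4800
  cell (b,0): −0.01·log₂0.01 = 0.0664
  cell (b,1): −0.17·log₂0.17 = 0.4346
  cell (b,2): −0.11·log₂0.11 = 0.3503
Sum = 1.932 bits.

1.932 bits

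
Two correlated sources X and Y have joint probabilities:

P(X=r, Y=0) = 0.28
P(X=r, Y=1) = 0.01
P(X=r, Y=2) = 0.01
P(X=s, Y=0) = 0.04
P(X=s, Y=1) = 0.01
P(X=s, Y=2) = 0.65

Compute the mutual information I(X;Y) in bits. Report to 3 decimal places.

0.613 bits

Marginals: p(X) = (0.3000, 0.7000), p(Y) = (0.3200, 0.0200, 0.6600).
I(X;Y) = H(X) + H(Y) − H(X,Y).
H(X) = 0.8813, H(Y) = 1.0346, H(X,Y) = 1.3033.
I(X;Y) = 0.8813 + 1.0346 − 1.3033 = 0.613 bits.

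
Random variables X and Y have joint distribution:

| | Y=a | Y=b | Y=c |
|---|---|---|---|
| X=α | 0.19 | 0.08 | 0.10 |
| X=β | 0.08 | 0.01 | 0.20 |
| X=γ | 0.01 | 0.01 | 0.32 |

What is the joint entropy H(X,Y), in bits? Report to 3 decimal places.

H(X,Y) = −Σ p(x,y)·log₂ p(x,y) over all 9 cells.
  cell (α,a): −0.19·log₂0.19 = 0.4552
  cell (α,b): −0.08·log₂0.08 = 0.2915
  cell (α,c): −0.10·log₂0.10 = 0.3322
  cell (β,a): −0.08·log₂0.08 = 0.2915
  cell (β,b): −0.01·log₂0.01 = 0.0664
  cell (β,c): −0.20·log₂0.20 = 0.4644
  cell (γ,a): −0.01·log₂0.01 = 0.0664
  cell (γ,b): −0.01·log₂0.01 = 0.0664
  cell (γ,c): −0.32·log₂0.32 = 0.5260
Sum = 2.560 bits.

2.560 bits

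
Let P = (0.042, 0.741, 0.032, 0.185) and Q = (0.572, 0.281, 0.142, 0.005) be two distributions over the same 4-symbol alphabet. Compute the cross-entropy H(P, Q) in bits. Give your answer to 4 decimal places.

H(P,Q) = −Σ p·log₂ q.
  −0.042·log₂(0.572) = 0.03385
  −0.741·log₂(0.281) = 1.35704
  −0.032·log₂(0.142) = 0.09011
  −0.185·log₂(0.005) = 1.41411
H(P,Q) = 2.8951 bits.

2.8951 bits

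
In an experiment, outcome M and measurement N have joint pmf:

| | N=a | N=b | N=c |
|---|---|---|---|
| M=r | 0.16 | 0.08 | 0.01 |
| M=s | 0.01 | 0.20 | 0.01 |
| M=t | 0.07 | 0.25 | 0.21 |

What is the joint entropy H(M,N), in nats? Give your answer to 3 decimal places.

1.816 nats

H(M,N) = −Σ p(x,y)·ln p(x,y) over all 9 cells.
  cell (r,a): −0.16·ln0.16 = 0.2932
  cell (r,b): −0.08·ln0.08 = 0.2021
  cell (r,c): −0.01·ln0.01 = 0.0461
  cell (s,a): −0.01·ln0.01 = 0.0461
  cell (s,b): −0.20·ln0.20 = 0.3219
  cell (s,c): −0.01·ln0.01 = 0.0461
  cell (t,a): −0.07·ln0.07 = 0.1861
  cell (t,b): −0.25·ln0.25 = 0.3466
  cell (t,c): −0.21·ln0.21 = 0.3277
Sum = 1.816 nats.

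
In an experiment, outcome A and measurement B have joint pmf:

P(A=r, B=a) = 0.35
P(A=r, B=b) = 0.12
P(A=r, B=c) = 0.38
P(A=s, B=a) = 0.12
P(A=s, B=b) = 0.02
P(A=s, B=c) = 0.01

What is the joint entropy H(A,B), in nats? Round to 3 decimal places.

1.368 nats

H(A,B) = −Σ p(x,y)·ln p(x,y) over all 6 cells.
  cell (r,a): −0.35·ln0.35 = 0.3674
  cell (r,b): −0.12·ln0.12 = 0.2544
  cell (r,c): −0.38·ln0.38 = 0.3677
  cell (s,a): −0.12·ln0.12 = 0.2544
  cell (s,b): −0.02·ln0.02 = 0.0782
  cell (s,c): −0.01·ln0.01 = 0.0461
Sum = 1.368 nats.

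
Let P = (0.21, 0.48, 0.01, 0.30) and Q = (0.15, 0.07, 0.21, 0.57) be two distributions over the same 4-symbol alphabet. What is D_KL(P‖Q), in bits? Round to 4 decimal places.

D(P‖Q) = Σ p·log₂(p/q).
  0.21·log₂(0.21/0.15) = 0.10194
  0.48·log₂(0.48/0.07) = 1.33325
  0.01·log₂(0.01/0.21) = -0.04392
  0.30·log₂(0.30/0.57) = -0.27780
D(P‖Q) = 1.1135 bits.

1.1135 bits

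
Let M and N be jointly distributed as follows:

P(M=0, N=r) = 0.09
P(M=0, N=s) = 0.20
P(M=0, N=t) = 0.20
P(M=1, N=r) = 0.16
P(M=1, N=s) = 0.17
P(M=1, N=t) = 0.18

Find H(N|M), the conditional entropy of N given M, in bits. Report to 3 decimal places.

1.545 bits

Chain rule: H(N|M) = H(M,N) − H(M).
Marginals: p(M) = (0.4900, 0.5100), p(N) = (0.2500, 0.3700, 0.3800).
H(M,N) = 2.5443 bits; H(M) = 0.9997 bits.
H(N|M) = 2.5443 − 0.9997 = 1.545 bits.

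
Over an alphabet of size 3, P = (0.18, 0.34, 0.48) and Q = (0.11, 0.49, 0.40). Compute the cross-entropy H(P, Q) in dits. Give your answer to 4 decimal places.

0.4689 dits

H(P,Q) = −Σ p·log₁₀ q.
  −0.18·log₁₀(0.11) = 0.17255
  −0.34·log₁₀(0.49) = 0.10533
  −0.48·log₁₀(0.40) = 0.19101
H(P,Q) = 0.4689 dits.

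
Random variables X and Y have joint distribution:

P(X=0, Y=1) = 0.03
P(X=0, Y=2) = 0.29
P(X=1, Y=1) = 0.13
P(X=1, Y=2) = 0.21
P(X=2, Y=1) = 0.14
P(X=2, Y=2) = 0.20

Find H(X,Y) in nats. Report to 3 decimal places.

H(X,Y) = −Σ p(x,y)·ln p(x,y) over all 6 cells.
  cell (0,1): −0.03·ln0.03 = 0.1052
  cell (0,2): −0.29·ln0.29 = 0.3590
  cell (1,1): −0.13·ln0.13 = 0.2652
  cell (1,2): −0.21·ln0.21 = 0.3277
  cell (2,1): −0.14·ln0.14 = 0.2753
  cell (2,2): −0.20·ln0.20 = 0.3219
Sum = 1.654 nats.

1.654 nats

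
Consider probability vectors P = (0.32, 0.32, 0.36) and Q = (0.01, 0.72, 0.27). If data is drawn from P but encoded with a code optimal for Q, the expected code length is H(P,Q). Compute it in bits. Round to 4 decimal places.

2.9577 bits

H(P,Q) = −Σ p·log₂ q.
  −0.32·log₂(0.01) = 2.12603
  −0.32·log₂(0.72) = 0.15166
  −0.36·log₂(0.27) = 0.68003
H(P,Q) = 2.9577 bits.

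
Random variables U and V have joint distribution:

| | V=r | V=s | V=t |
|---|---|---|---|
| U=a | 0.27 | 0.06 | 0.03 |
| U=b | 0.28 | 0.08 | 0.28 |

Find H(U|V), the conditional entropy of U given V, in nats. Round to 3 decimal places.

0.575 nats

Chain rule: H(U|V) = H(U,V) − H(V).
Marginals: p(U) = (0.3600, 0.6400), p(V) = (0.5500, 0.1400, 0.3100).
H(U,V) = 1.5424 nats; H(V) = 0.9671 nats.
H(U|V) = 1.5424 − 0.9671 = 0.575 nats.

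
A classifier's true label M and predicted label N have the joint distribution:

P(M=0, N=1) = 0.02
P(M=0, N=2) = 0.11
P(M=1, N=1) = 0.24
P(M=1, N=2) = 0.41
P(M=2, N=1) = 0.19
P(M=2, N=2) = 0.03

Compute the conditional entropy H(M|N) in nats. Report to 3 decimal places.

0.762 nats

Marginals: p(M) = (0.1300, 0.6500, 0.2200), p(N) = (0.4500, 0.5500).
H(M|N) = Σ p(N) · H(M|N=·).
  N=1: p=0.4500, H(M|N=1) = 0.8377
  N=2: p=0.5500, H(M|N=2) = 0.6995
Weighted sum = 0.762 nats.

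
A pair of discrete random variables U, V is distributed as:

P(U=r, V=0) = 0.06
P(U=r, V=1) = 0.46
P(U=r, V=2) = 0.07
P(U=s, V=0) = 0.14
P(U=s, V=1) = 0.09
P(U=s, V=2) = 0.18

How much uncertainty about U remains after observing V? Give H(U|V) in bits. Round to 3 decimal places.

0.744 bits

Chain rule: H(U|V) = H(U,V) − H(V).
Marginals: p(U) = (0.5900, 0.4100), p(V) = (0.2000, 0.5500, 0.2500).
H(U,V) = 2.1825 bits; H(V) = 1.4388 bits.
H(U|V) = 2.1825 − 1.4388 = 0.744 bits.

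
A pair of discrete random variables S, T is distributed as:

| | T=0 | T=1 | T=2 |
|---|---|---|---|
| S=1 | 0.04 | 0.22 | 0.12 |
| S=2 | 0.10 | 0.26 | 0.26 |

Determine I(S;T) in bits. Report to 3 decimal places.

Marginals: p(S) = (0.3800, 0.6200), p(T) = (0.1400, 0.4800, 0.3800).
I(S;T) = Σ p(x,y)·log₂[p(x,y)/(p(x)p(y))].
  (1,0): 0.04·log₂(0.7519) = -0.0165
  (1,1): 0.22·log₂(1.2061) = 0.0595
  (1,2): 0.12·log₂(0.8310) = -0.0320
  (2,0): 0.10·log₂(1.1521) = 0.0204
  (2,1): 0.26·log₂(0.8737) = -0.0507
  (2,2): 0.26·log₂(1.1036) = 0.0370
Sum = 0.018 bits.

0.018 bits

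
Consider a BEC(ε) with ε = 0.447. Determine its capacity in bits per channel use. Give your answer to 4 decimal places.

0.5530 bits

Binary erasure channel: capacity C = 1 − ε.
C = 1 − 0.447 = 0.5530 bits per channel use.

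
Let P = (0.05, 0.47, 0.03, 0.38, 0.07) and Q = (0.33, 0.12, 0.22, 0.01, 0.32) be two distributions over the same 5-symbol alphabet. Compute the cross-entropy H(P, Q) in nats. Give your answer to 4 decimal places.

H(P,Q) = −Σ p·ln q.
  −0.05·ln(0.33) = 0.05543
  −0.47·ln(0.12) = 0.99652
  −0.03·ln(0.22) = 0.04542
  −0.38·ln(0.01) = 1.74996
  −0.07·ln(0.32) = 0.07976
H(P,Q) = 2.9271 nats.

2.9271 nats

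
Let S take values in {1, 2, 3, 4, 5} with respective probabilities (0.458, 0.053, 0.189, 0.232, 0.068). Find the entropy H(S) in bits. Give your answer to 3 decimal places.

H(S) = −Σ p·log₂ p.
  −(0.458)·log₂(0.458) = 0.5160
  −(0.053)·log₂(0.053) = 0.2246
  −(0.189)·log₂(0.189) = 0.4543
  −(0.232)·log₂(0.232) = 0.4890
  −(0.068)·log₂(0.068) = 0.2637
Sum: 0.5160 + 0.2246 + 0.4543 + 0.4890 + 0.2637 = 1.948 bits.

1.948 bits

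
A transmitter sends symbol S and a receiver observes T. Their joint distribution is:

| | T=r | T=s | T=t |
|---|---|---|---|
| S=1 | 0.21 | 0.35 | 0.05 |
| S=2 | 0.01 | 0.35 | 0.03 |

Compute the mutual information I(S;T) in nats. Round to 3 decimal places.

0.090 nats

Marginals: p(S) = (0.6100, 0.3900), p(T) = (0.2200, 0.7000, 0.0800).
I(S;T) = H(S) + H(T) − H(S,T).
H(S) = 0.6687, H(T) = 0.7848, H(S,T) = 1.3636.
I(S;T) = 0.6687 + 0.7848 − 1.3636 = 0.090 nats.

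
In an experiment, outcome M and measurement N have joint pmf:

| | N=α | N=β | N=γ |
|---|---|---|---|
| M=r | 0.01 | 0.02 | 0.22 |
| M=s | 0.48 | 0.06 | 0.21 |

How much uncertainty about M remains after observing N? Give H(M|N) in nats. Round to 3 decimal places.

0.392 nats

Chain rule: H(M|N) = H(M,N) − H(N).
Marginals: p(M) = (0.2500, 0.7500), p(N) = (0.4900, 0.0800, 0.4300).
H(M,N) = 1.3062 nats; H(N) = 0.9145 nats.
H(M|N) = 1.3062 − 0.9145 = 0.392 nats.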